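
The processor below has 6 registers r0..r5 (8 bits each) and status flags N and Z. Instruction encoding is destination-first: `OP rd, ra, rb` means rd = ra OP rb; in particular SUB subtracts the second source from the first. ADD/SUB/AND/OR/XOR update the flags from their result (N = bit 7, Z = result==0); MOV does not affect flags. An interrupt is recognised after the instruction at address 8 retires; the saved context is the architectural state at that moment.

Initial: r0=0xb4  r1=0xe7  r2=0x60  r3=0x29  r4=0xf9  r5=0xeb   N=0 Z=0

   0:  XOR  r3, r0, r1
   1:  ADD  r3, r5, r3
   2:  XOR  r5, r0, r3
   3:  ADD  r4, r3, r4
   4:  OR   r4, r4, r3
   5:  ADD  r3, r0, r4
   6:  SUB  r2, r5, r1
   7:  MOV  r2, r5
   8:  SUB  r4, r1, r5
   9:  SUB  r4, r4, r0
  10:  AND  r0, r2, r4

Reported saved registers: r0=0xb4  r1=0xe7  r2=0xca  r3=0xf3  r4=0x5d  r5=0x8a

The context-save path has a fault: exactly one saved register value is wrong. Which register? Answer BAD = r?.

BAD = r2

after  0: r0=0xb4 r1=0xe7 r2=0x60 r3=0x53 r4=0xf9 r5=0xeb  N=0 Z=0
after  1: r0=0xb4 r1=0xe7 r2=0x60 r3=0x3e r4=0xf9 r5=0xeb  N=0 Z=0
after  2: r0=0xb4 r1=0xe7 r2=0x60 r3=0x3e r4=0xf9 r5=0x8a  N=1 Z=0
after  3: r0=0xb4 r1=0xe7 r2=0x60 r3=0x3e r4=0x37 r5=0x8a  N=0 Z=0
after  4: r0=0xb4 r1=0xe7 r2=0x60 r3=0x3e r4=0x3f r5=0x8a  N=0 Z=0
after  5: r0=0xb4 r1=0xe7 r2=0x60 r3=0xf3 r4=0x3f r5=0x8a  N=1 Z=0
after  6: r0=0xb4 r1=0xe7 r2=0xa3 r3=0xf3 r4=0x3f r5=0x8a  N=1 Z=0
after  7: r0=0xb4 r1=0xe7 r2=0x8a r3=0xf3 r4=0x3f r5=0x8a  N=1 Z=0
after  8: r0=0xb4 r1=0xe7 r2=0x8a r3=0xf3 r4=0x5d r5=0x8a  N=0 Z=0
-- IRQ taken; context saved, return-PC = 9 --
mismatch: r2: reported 0xca vs actual 0x8a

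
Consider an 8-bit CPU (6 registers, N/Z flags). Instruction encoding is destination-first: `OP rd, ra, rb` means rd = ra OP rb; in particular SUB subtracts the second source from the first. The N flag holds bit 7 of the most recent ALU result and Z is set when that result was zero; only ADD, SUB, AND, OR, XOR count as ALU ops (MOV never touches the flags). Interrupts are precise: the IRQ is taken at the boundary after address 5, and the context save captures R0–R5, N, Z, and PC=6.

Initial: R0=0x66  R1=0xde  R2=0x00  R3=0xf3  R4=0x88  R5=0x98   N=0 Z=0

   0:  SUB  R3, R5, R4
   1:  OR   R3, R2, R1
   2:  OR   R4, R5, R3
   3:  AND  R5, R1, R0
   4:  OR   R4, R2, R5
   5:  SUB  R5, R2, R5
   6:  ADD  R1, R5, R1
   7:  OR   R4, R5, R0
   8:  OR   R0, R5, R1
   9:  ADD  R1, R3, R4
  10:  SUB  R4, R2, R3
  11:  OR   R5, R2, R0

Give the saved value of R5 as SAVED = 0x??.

SAVED = 0xba

after  0: R0=0x66 R1=0xde R2=0x00 R3=0x10 R4=0x88 R5=0x98  N=0 Z=0
after  1: R0=0x66 R1=0xde R2=0x00 R3=0xde R4=0x88 R5=0x98  N=1 Z=0
after  2: R0=0x66 R1=0xde R2=0x00 R3=0xde R4=0xde R5=0x98  N=1 Z=0
after  3: R0=0x66 R1=0xde R2=0x00 R3=0xde R4=0xde R5=0x46  N=0 Z=0
after  4: R0=0x66 R1=0xde R2=0x00 R3=0xde R4=0x46 R5=0x46  N=0 Z=0
after  5: R0=0x66 R1=0xde R2=0x00 R3=0xde R4=0x46 R5=0xba  N=1 Z=0
-- IRQ taken; context saved, return-PC = 6 --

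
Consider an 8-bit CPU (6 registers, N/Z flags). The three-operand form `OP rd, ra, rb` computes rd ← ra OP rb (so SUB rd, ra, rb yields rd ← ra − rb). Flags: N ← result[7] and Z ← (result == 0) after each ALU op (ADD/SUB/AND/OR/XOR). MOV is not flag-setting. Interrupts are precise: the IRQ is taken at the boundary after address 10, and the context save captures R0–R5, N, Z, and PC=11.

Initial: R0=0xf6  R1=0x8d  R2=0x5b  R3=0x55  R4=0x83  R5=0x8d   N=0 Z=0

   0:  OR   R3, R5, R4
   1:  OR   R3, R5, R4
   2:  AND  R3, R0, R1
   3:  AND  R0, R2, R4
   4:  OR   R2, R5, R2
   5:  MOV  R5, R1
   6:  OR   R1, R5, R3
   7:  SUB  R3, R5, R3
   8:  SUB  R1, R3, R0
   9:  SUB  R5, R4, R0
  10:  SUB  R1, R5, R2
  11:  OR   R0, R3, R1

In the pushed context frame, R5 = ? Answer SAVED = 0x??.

after  0: R0=0xf6 R1=0x8d R2=0x5b R3=0x8f R4=0x83 R5=0x8d  N=1 Z=0
after  1: R0=0xf6 R1=0x8d R2=0x5b R3=0x8f R4=0x83 R5=0x8d  N=1 Z=0
after  2: R0=0xf6 R1=0x8d R2=0x5b R3=0x84 R4=0x83 R5=0x8d  N=1 Z=0
after  3: R0=0x03 R1=0x8d R2=0x5b R3=0x84 R4=0x83 R5=0x8d  N=0 Z=0
after  4: R0=0x03 R1=0x8d R2=0xdf R3=0x84 R4=0x83 R5=0x8d  N=1 Z=0
after  5: R0=0x03 R1=0x8d R2=0xdf R3=0x84 R4=0x83 R5=0x8d  N=1 Z=0
after  6: R0=0x03 R1=0x8d R2=0xdf R3=0x84 R4=0x83 R5=0x8d  N=1 Z=0
after  7: R0=0x03 R1=0x8d R2=0xdf R3=0x09 R4=0x83 R5=0x8d  N=0 Z=0
after  8: R0=0x03 R1=0x06 R2=0xdf R3=0x09 R4=0x83 R5=0x8d  N=0 Z=0
after  9: R0=0x03 R1=0x06 R2=0xdf R3=0x09 R4=0x83 R5=0x80  N=1 Z=0
after 10: R0=0x03 R1=0xa1 R2=0xdf R3=0x09 R4=0x83 R5=0x80  N=1 Z=0
-- IRQ taken; context saved, return-PC = 11 --

SAVED = 0x80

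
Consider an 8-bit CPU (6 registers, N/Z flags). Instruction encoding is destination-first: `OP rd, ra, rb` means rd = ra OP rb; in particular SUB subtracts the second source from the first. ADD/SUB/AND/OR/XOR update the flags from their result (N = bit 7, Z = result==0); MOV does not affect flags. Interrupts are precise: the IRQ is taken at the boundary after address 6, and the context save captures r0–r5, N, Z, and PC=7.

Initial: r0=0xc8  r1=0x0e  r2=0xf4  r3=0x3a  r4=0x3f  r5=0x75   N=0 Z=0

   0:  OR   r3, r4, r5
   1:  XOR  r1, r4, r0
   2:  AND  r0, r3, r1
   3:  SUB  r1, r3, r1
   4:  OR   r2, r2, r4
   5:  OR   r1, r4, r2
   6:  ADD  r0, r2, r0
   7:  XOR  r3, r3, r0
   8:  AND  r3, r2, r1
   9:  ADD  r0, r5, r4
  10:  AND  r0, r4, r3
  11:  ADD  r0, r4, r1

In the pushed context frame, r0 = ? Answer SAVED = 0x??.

SAVED = 0x76

after  0: r0=0xc8 r1=0x0e r2=0xf4 r3=0x7f r4=0x3f r5=0x75  N=0 Z=0
after  1: r0=0xc8 r1=0xf7 r2=0xf4 r3=0x7f r4=0x3f r5=0x75  N=1 Z=0
after  2: r0=0x77 r1=0xf7 r2=0xf4 r3=0x7f r4=0x3f r5=0x75  N=0 Z=0
after  3: r0=0x77 r1=0x88 r2=0xf4 r3=0x7f r4=0x3f r5=0x75  N=1 Z=0
after  4: r0=0x77 r1=0x88 r2=0xff r3=0x7f r4=0x3f r5=0x75  N=1 Z=0
after  5: r0=0x77 r1=0xff r2=0xff r3=0x7f r4=0x3f r5=0x75  N=1 Z=0
after  6: r0=0x76 r1=0xff r2=0xff r3=0x7f r4=0x3f r5=0x75  N=0 Z=0
-- IRQ taken; context saved, return-PC = 7 --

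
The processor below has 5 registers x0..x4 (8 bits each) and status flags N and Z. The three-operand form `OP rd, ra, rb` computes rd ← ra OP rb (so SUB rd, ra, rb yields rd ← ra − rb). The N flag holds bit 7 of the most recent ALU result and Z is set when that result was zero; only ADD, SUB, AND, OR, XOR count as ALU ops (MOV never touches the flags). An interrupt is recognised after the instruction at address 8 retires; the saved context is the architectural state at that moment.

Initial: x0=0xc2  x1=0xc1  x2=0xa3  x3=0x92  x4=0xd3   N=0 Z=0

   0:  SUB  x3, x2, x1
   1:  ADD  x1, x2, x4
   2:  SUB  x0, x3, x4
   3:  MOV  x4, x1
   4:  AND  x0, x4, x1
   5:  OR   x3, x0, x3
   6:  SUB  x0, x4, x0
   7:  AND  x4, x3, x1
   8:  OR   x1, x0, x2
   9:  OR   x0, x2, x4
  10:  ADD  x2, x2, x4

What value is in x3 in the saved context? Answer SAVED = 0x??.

after  0: x0=0xc2 x1=0xc1 x2=0xa3 x3=0xe2 x4=0xd3  N=1 Z=0
after  1: x0=0xc2 x1=0x76 x2=0xa3 x3=0xe2 x4=0xd3  N=0 Z=0
after  2: x0=0x0f x1=0x76 x2=0xa3 x3=0xe2 x4=0xd3  N=0 Z=0
after  3: x0=0x0f x1=0x76 x2=0xa3 x3=0xe2 x4=0x76  N=0 Z=0
after  4: x0=0x76 x1=0x76 x2=0xa3 x3=0xe2 x4=0x76  N=0 Z=0
after  5: x0=0x76 x1=0x76 x2=0xa3 x3=0xf6 x4=0x76  N=1 Z=0
after  6: x0=0x00 x1=0x76 x2=0xa3 x3=0xf6 x4=0x76  N=0 Z=1
after  7: x0=0x00 x1=0x76 x2=0xa3 x3=0xf6 x4=0x76  N=0 Z=0
after  8: x0=0x00 x1=0xa3 x2=0xa3 x3=0xf6 x4=0x76  N=1 Z=0
-- IRQ taken; context saved, return-PC = 9 --

SAVED = 0xf6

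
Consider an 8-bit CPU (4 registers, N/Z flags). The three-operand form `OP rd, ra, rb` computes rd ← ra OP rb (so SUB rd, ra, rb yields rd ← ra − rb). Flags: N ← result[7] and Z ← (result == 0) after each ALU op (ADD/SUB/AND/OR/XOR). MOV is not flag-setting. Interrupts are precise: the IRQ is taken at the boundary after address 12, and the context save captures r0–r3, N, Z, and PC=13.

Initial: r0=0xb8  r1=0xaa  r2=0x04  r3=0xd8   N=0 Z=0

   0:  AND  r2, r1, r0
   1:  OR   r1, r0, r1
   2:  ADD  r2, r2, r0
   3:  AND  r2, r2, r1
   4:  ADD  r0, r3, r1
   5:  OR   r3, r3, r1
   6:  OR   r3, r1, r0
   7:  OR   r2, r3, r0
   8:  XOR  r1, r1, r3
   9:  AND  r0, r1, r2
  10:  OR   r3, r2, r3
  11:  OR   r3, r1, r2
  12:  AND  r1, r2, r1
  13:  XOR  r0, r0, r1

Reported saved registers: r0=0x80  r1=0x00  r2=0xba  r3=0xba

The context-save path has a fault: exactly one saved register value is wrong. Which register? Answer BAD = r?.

after  0: r0=0xb8 r1=0xaa r2=0xa8 r3=0xd8  N=1 Z=0
after  1: r0=0xb8 r1=0xba r2=0xa8 r3=0xd8  N=1 Z=0
after  2: r0=0xb8 r1=0xba r2=0x60 r3=0xd8  N=0 Z=0
after  3: r0=0xb8 r1=0xba r2=0x20 r3=0xd8  N=0 Z=0
after  4: r0=0x92 r1=0xba r2=0x20 r3=0xd8  N=1 Z=0
after  5: r0=0x92 r1=0xba r2=0x20 r3=0xfa  N=1 Z=0
after  6: r0=0x92 r1=0xba r2=0x20 r3=0xba  N=1 Z=0
after  7: r0=0x92 r1=0xba r2=0xba r3=0xba  N=1 Z=0
after  8: r0=0x92 r1=0x00 r2=0xba r3=0xba  N=0 Z=1
after  9: r0=0x00 r1=0x00 r2=0xba r3=0xba  N=0 Z=1
after 10: r0=0x00 r1=0x00 r2=0xba r3=0xba  N=1 Z=0
after 11: r0=0x00 r1=0x00 r2=0xba r3=0xba  N=1 Z=0
after 12: r0=0x00 r1=0x00 r2=0xba r3=0xba  N=0 Z=1
-- IRQ taken; context saved, return-PC = 13 --
mismatch: r0: reported 0x80 vs actual 0x00

BAD = r0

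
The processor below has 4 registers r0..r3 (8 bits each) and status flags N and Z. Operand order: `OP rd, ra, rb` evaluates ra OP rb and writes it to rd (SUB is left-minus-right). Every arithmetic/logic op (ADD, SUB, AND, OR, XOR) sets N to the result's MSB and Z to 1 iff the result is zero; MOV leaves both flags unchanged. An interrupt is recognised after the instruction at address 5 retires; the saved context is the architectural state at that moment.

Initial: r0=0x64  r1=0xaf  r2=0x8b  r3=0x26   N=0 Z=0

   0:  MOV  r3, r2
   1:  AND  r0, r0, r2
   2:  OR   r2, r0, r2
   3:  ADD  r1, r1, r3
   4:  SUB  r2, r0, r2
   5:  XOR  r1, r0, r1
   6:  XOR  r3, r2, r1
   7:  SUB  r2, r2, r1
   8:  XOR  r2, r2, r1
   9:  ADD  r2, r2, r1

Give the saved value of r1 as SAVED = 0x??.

SAVED = 0x3a

after  0: r0=0x64 r1=0xaf r2=0x8b r3=0x8b  N=0 Z=0
after  1: r0=0x00 r1=0xaf r2=0x8b r3=0x8b  N=0 Z=1
after  2: r0=0x00 r1=0xaf r2=0x8b r3=0x8b  N=1 Z=0
after  3: r0=0x00 r1=0x3a r2=0x8b r3=0x8b  N=0 Z=0
after  4: r0=0x00 r1=0x3a r2=0x75 r3=0x8b  N=0 Z=0
after  5: r0=0x00 r1=0x3a r2=0x75 r3=0x8b  N=0 Z=0
-- IRQ taken; context saved, return-PC = 6 --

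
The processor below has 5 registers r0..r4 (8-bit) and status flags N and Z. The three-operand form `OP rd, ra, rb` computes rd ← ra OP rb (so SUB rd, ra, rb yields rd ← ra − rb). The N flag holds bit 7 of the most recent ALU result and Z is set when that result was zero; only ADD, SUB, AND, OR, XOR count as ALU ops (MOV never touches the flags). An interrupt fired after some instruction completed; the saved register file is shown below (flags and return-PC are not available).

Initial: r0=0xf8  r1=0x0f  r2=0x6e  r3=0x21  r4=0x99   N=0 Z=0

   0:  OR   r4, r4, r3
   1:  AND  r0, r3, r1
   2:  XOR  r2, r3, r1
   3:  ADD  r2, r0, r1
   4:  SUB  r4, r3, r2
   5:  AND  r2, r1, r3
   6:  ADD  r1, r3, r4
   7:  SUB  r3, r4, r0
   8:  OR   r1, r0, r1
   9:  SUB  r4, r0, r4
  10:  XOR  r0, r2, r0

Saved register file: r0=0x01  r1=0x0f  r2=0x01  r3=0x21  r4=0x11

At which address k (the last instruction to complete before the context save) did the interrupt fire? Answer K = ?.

after  0: r0=0xf8 r1=0x0f r2=0x6e r3=0x21 r4=0xb9  N=1 Z=0
after  1: r0=0x01 r1=0x0f r2=0x6e r3=0x21 r4=0xb9  N=0 Z=0
after  2: r0=0x01 r1=0x0f r2=0x2e r3=0x21 r4=0xb9  N=0 Z=0
after  3: r0=0x01 r1=0x0f r2=0x10 r3=0x21 r4=0xb9  N=0 Z=0
after  4: r0=0x01 r1=0x0f r2=0x10 r3=0x21 r4=0x11  N=0 Z=0
after  5: r0=0x01 r1=0x0f r2=0x01 r3=0x21 r4=0x11  N=0 Z=0
-- IRQ taken; context saved, return-PC = 6 --

K = 5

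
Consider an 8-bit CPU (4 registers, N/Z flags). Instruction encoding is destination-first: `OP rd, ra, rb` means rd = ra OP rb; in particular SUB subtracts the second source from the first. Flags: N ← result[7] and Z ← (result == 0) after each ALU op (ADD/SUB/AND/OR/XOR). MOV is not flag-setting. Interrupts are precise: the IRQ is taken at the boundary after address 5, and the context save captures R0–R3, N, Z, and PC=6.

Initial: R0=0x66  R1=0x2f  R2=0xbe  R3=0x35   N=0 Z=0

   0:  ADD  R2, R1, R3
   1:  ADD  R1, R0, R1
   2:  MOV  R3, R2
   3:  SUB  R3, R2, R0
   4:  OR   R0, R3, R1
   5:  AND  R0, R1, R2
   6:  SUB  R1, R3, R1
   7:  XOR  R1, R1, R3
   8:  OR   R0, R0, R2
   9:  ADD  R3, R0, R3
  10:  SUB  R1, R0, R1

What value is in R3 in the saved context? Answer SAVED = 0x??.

SAVED = 0xfe

after  0: R0=0x66 R1=0x2f R2=0x64 R3=0x35  N=0 Z=0
after  1: R0=0x66 R1=0x95 R2=0x64 R3=0x35  N=1 Z=0
after  2: R0=0x66 R1=0x95 R2=0x64 R3=0x64  N=1 Z=0
after  3: R0=0x66 R1=0x95 R2=0x64 R3=0xfe  N=1 Z=0
after  4: R0=0xff R1=0x95 R2=0x64 R3=0xfe  N=1 Z=0
after  5: R0=0x04 R1=0x95 R2=0x64 R3=0xfe  N=0 Z=0
-- IRQ taken; context saved, return-PC = 6 --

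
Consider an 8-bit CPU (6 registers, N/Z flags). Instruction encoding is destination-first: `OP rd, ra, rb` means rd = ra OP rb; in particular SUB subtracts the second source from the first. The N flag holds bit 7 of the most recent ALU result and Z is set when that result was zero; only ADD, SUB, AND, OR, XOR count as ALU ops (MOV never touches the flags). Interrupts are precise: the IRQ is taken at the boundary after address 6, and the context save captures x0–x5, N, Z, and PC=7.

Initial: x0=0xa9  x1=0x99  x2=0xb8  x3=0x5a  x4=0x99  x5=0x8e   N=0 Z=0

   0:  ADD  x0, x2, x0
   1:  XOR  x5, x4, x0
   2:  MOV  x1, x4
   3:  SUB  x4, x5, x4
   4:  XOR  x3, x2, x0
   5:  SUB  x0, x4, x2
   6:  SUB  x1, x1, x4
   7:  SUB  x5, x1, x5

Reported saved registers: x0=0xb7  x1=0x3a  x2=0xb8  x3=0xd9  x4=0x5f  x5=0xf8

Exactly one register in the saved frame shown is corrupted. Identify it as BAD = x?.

after  0: x0=0x61 x1=0x99 x2=0xb8 x3=0x5a x4=0x99 x5=0x8e  N=0 Z=0
after  1: x0=0x61 x1=0x99 x2=0xb8 x3=0x5a x4=0x99 x5=0xf8  N=1 Z=0
after  2: x0=0x61 x1=0x99 x2=0xb8 x3=0x5a x4=0x99 x5=0xf8  N=1 Z=0
after  3: x0=0x61 x1=0x99 x2=0xb8 x3=0x5a x4=0x5f x5=0xf8  N=0 Z=0
after  4: x0=0x61 x1=0x99 x2=0xb8 x3=0xd9 x4=0x5f x5=0xf8  N=1 Z=0
after  5: x0=0xa7 x1=0x99 x2=0xb8 x3=0xd9 x4=0x5f x5=0xf8  N=1 Z=0
after  6: x0=0xa7 x1=0x3a x2=0xb8 x3=0xd9 x4=0x5f x5=0xf8  N=0 Z=0
-- IRQ taken; context saved, return-PC = 7 --
mismatch: x0: reported 0xb7 vs actual 0xa7

BAD = x0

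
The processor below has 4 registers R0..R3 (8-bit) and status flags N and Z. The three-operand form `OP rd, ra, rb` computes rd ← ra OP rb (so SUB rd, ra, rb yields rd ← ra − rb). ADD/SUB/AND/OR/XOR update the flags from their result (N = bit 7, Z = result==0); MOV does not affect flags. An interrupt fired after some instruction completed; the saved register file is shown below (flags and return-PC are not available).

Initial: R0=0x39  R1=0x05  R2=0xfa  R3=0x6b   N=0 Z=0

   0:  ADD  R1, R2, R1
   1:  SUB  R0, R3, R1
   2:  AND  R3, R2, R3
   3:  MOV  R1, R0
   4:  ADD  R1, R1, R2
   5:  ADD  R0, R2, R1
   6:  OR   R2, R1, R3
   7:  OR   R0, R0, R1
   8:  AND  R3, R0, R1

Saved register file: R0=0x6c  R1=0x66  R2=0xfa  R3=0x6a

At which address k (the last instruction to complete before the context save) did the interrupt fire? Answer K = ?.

K = 4

after  0: R0=0x39 R1=0xff R2=0xfa R3=0x6b  N=1 Z=0
after  1: R0=0x6c R1=0xff R2=0xfa R3=0x6b  N=0 Z=0
after  2: R0=0x6c R1=0xff R2=0xfa R3=0x6a  N=0 Z=0
after  3: R0=0x6c R1=0x6c R2=0xfa R3=0x6a  N=0 Z=0
after  4: R0=0x6c R1=0x66 R2=0xfa R3=0x6a  N=0 Z=0
-- IRQ taken; context saved, return-PC = 5 --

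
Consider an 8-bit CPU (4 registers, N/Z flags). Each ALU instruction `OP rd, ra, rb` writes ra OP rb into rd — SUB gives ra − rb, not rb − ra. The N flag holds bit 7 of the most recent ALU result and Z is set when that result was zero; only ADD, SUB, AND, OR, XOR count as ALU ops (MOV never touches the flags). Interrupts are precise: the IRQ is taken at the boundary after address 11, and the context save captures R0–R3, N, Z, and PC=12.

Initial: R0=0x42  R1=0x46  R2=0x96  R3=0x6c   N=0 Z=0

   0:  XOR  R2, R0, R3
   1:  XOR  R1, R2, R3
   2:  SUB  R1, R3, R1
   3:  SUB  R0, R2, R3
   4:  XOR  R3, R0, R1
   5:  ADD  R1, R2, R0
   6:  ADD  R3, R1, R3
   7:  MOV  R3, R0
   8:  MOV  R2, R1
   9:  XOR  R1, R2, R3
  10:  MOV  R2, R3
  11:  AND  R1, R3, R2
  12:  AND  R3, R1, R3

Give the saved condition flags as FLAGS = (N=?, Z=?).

FLAGS = (N=1, Z=0)

after  0: R0=0x42 R1=0x46 R2=0x2e R3=0x6c  N=0 Z=0
after  1: R0=0x42 R1=0x42 R2=0x2e R3=0x6c  N=0 Z=0
after  2: R0=0x42 R1=0x2a R2=0x2e R3=0x6c  N=0 Z=0
after  3: R0=0xc2 R1=0x2a R2=0x2e R3=0x6c  N=1 Z=0
after  4: R0=0xc2 R1=0x2a R2=0x2e R3=0xe8  N=1 Z=0
after  5: R0=0xc2 R1=0xf0 R2=0x2e R3=0xe8  N=1 Z=0
after  6: R0=0xc2 R1=0xf0 R2=0x2e R3=0xd8  N=1 Z=0
after  7: R0=0xc2 R1=0xf0 R2=0x2e R3=0xc2  N=1 Z=0
after  8: R0=0xc2 R1=0xf0 R2=0xf0 R3=0xc2  N=1 Z=0
after  9: R0=0xc2 R1=0x32 R2=0xf0 R3=0xc2  N=0 Z=0
after 10: R0=0xc2 R1=0x32 R2=0xc2 R3=0xc2  N=0 Z=0
after 11: R0=0xc2 R1=0xc2 R2=0xc2 R3=0xc2  N=1 Z=0
-- IRQ taken; context saved, return-PC = 12 --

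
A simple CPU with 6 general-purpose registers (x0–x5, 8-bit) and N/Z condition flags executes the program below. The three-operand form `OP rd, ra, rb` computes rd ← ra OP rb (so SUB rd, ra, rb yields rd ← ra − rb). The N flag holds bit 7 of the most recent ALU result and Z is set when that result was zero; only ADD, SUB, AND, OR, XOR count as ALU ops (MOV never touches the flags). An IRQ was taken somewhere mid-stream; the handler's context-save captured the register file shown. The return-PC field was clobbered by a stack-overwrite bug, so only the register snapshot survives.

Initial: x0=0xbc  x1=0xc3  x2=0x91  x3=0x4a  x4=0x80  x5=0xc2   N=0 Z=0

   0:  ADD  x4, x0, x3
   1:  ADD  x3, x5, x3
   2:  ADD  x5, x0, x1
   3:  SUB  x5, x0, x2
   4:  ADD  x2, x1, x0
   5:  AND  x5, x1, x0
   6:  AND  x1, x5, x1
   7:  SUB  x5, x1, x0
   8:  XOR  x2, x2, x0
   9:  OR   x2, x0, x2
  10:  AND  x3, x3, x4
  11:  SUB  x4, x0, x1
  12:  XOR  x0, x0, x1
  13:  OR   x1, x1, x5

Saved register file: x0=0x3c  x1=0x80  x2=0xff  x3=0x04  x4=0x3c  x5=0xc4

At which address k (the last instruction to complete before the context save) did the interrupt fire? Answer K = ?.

after  0: x0=0xbc x1=0xc3 x2=0x91 x3=0x4a x4=0x06 x5=0xc2  N=0 Z=0
after  1: x0=0xbc x1=0xc3 x2=0x91 x3=0x0c x4=0x06 x5=0xc2  N=0 Z=0
after  2: x0=0xbc x1=0xc3 x2=0x91 x3=0x0c x4=0x06 x5=0x7f  N=0 Z=0
after  3: x0=0xbc x1=0xc3 x2=0x91 x3=0x0c x4=0x06 x5=0x2b  N=0 Z=0
after  4: x0=0xbc x1=0xc3 x2=0x7f x3=0x0c x4=0x06 x5=0x2b  N=0 Z=0
after  5: x0=0xbc x1=0xc3 x2=0x7f x3=0x0c x4=0x06 x5=0x80  N=1 Z=0
after  6: x0=0xbc x1=0x80 x2=0x7f x3=0x0c x4=0x06 x5=0x80  N=1 Z=0
after  7: x0=0xbc x1=0x80 x2=0x7f x3=0x0c x4=0x06 x5=0xc4  N=1 Z=0
after  8: x0=0xbc x1=0x80 x2=0xc3 x3=0x0c x4=0x06 x5=0xc4  N=1 Z=0
after  9: x0=0xbc x1=0x80 x2=0xff x3=0x0c x4=0x06 x5=0xc4  N=1 Z=0
after 10: x0=0xbc x1=0x80 x2=0xff x3=0x04 x4=0x06 x5=0xc4  N=0 Z=0
after 11: x0=0xbc x1=0x80 x2=0xff x3=0x04 x4=0x3c x5=0xc4  N=0 Z=0
after 12: x0=0x3c x1=0x80 x2=0xff x3=0x04 x4=0x3c x5=0xc4  N=0 Z=0
-- IRQ taken; context saved, return-PC = 13 --

K = 12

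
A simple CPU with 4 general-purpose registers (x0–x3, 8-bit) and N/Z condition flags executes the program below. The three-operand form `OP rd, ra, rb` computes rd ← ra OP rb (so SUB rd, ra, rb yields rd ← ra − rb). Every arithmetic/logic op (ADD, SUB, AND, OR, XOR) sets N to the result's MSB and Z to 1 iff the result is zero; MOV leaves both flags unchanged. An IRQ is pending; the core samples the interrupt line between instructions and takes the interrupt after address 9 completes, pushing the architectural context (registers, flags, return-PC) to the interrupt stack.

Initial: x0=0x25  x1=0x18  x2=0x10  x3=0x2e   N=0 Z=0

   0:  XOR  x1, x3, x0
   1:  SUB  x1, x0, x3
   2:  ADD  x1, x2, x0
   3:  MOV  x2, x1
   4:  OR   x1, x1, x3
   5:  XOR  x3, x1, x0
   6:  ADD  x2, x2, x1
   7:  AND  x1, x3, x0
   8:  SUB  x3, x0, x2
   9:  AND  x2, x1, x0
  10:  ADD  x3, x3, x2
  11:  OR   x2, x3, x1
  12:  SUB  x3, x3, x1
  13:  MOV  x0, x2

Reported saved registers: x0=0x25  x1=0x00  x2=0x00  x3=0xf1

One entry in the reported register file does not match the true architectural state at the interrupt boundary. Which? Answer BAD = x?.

BAD = x3

after  0: x0=0x25 x1=0x0b x2=0x10 x3=0x2e  N=0 Z=0
after  1: x0=0x25 x1=0xf7 x2=0x10 x3=0x2e  N=1 Z=0
after  2: x0=0x25 x1=0x35 x2=0x10 x3=0x2e  N=0 Z=0
after  3: x0=0x25 x1=0x35 x2=0x35 x3=0x2e  N=0 Z=0
after  4: x0=0x25 x1=0x3f x2=0x35 x3=0x2e  N=0 Z=0
after  5: x0=0x25 x1=0x3f x2=0x35 x3=0x1a  N=0 Z=0
after  6: x0=0x25 x1=0x3f x2=0x74 x3=0x1a  N=0 Z=0
after  7: x0=0x25 x1=0x00 x2=0x74 x3=0x1a  N=0 Z=1
after  8: x0=0x25 x1=0x00 x2=0x74 x3=0xb1  N=1 Z=0
after  9: x0=0x25 x1=0x00 x2=0x00 x3=0xb1  N=0 Z=1
-- IRQ taken; context saved, return-PC = 10 --
mismatch: x3: reported 0xf1 vs actual 0xb1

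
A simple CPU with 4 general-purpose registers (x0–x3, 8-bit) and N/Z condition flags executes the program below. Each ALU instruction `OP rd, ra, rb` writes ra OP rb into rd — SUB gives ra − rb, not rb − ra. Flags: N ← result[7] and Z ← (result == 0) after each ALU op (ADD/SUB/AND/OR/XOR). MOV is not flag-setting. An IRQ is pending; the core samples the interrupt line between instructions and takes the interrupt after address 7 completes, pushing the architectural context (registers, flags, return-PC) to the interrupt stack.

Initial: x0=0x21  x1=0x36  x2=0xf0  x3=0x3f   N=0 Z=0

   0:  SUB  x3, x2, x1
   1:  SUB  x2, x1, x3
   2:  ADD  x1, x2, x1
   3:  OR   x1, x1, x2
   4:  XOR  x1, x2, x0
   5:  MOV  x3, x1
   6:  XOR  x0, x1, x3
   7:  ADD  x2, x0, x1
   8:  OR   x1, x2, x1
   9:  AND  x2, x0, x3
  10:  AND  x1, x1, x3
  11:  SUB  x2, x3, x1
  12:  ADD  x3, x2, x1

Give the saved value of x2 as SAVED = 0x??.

after  0: x0=0x21 x1=0x36 x2=0xf0 x3=0xba  N=1 Z=0
after  1: x0=0x21 x1=0x36 x2=0x7c x3=0xba  N=0 Z=0
after  2: x0=0x21 x1=0xb2 x2=0x7c x3=0xba  N=1 Z=0
after  3: x0=0x21 x1=0xfe x2=0x7c x3=0xba  N=1 Z=0
after  4: x0=0x21 x1=0x5d x2=0x7c x3=0xba  N=0 Z=0
after  5: x0=0x21 x1=0x5d x2=0x7c x3=0x5d  N=0 Z=0
after  6: x0=0x00 x1=0x5d x2=0x7c x3=0x5d  N=0 Z=1
after  7: x0=0x00 x1=0x5d x2=0x5d x3=0x5d  N=0 Z=0
-- IRQ taken; context saved, return-PC = 8 --

SAVED = 0x5d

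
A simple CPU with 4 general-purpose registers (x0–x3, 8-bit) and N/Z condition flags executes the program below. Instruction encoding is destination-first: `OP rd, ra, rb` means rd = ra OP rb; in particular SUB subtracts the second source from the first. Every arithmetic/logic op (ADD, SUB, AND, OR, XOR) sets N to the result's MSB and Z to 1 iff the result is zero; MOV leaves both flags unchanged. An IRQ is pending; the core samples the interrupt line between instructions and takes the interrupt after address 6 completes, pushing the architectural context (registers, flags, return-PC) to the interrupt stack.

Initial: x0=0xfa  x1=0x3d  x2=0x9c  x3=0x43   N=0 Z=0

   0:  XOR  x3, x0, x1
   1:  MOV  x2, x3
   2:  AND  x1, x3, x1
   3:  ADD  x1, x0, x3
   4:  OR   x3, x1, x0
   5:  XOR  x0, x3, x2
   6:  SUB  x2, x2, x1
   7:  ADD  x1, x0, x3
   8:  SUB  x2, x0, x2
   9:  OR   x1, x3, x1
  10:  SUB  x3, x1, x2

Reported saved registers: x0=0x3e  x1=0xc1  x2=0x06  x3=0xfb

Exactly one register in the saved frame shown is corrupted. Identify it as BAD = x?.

BAD = x0

after  0: x0=0xfa x1=0x3d x2=0x9c x3=0xc7  N=1 Z=0
after  1: x0=0xfa x1=0x3d x2=0xc7 x3=0xc7  N=1 Z=0
after  2: x0=0xfa x1=0x05 x2=0xc7 x3=0xc7  N=0 Z=0
after  3: x0=0xfa x1=0xc1 x2=0xc7 x3=0xc7  N=1 Z=0
after  4: x0=0xfa x1=0xc1 x2=0xc7 x3=0xfb  N=1 Z=0
after  5: x0=0x3c x1=0xc1 x2=0xc7 x3=0xfb  N=0 Z=0
after  6: x0=0x3c x1=0xc1 x2=0x06 x3=0xfb  N=0 Z=0
-- IRQ taken; context saved, return-PC = 7 --
mismatch: x0: reported 0x3e vs actual 0x3c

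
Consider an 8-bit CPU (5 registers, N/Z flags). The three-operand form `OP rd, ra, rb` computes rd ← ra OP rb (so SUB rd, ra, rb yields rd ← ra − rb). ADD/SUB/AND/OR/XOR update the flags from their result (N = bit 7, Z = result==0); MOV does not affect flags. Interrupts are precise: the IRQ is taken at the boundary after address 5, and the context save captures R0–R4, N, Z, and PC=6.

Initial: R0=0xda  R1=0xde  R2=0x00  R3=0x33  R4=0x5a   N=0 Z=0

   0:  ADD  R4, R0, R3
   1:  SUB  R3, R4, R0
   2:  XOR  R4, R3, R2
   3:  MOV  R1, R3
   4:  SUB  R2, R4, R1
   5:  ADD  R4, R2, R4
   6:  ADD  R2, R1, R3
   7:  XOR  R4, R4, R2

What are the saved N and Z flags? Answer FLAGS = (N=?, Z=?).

FLAGS = (N=0, Z=0)

after  0: R0=0xda R1=0xde R2=0x00 R3=0x33 R4=0x0d  N=0 Z=0
after  1: R0=0xda R1=0xde R2=0x00 R3=0x33 R4=0x0d  N=0 Z=0
after  2: R0=0xda R1=0xde R2=0x00 R3=0x33 R4=0x33  N=0 Z=0
after  3: R0=0xda R1=0x33 R2=0x00 R3=0x33 R4=0x33  N=0 Z=0
after  4: R0=0xda R1=0x33 R2=0x00 R3=0x33 R4=0x33  N=0 Z=1
after  5: R0=0xda R1=0x33 R2=0x00 R3=0x33 R4=0x33  N=0 Z=0
-- IRQ taken; context saved, return-PC = 6 --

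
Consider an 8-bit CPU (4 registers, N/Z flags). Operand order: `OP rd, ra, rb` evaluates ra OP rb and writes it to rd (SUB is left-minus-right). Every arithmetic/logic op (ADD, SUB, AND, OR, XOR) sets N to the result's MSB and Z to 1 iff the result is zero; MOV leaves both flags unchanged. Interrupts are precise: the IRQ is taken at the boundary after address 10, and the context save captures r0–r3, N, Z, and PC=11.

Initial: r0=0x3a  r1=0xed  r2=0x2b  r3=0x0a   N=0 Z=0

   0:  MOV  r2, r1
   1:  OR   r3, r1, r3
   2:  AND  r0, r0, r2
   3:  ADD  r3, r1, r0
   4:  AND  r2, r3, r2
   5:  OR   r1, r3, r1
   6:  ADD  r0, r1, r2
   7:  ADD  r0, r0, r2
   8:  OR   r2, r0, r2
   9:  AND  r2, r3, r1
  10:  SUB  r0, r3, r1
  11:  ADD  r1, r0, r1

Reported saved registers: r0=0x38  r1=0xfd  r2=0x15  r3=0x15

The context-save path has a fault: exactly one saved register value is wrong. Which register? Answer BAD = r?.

BAD = r0

after  0: r0=0x3a r1=0xed r2=0xed r3=0x0a  N=0 Z=0
after  1: r0=0x3a r1=0xed r2=0xed r3=0xef  N=1 Z=0
after  2: r0=0x28 r1=0xed r2=0xed r3=0xef  N=0 Z=0
after  3: r0=0x28 r1=0xed r2=0xed r3=0x15  N=0 Z=0
after  4: r0=0x28 r1=0xed r2=0x05 r3=0x15  N=0 Z=0
after  5: r0=0x28 r1=0xfd r2=0x05 r3=0x15  N=1 Z=0
after  6: r0=0x02 r1=0xfd r2=0x05 r3=0x15  N=0 Z=0
after  7: r0=0x07 r1=0xfd r2=0x05 r3=0x15  N=0 Z=0
after  8: r0=0x07 r1=0xfd r2=0x07 r3=0x15  N=0 Z=0
after  9: r0=0x07 r1=0xfd r2=0x15 r3=0x15  N=0 Z=0
after 10: r0=0x18 r1=0xfd r2=0x15 r3=0x15  N=0 Z=0
-- IRQ taken; context saved, return-PC = 11 --
mismatch: r0: reported 0x38 vs actual 0x18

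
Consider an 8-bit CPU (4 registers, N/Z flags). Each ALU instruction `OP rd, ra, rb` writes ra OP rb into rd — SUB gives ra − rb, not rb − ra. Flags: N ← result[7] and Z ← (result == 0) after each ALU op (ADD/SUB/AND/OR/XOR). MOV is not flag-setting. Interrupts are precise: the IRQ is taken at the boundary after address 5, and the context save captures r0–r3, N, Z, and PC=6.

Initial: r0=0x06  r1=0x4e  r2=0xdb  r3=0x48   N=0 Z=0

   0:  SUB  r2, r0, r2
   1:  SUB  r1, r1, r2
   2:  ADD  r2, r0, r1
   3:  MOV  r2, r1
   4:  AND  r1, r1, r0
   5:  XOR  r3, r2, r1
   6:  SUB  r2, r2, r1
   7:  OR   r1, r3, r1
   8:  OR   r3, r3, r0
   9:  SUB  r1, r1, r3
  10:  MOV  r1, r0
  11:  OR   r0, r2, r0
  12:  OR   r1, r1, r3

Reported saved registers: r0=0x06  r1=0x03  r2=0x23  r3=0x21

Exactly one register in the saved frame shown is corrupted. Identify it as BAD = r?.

BAD = r1

after  0: r0=0x06 r1=0x4e r2=0x2b r3=0x48  N=0 Z=0
after  1: r0=0x06 r1=0x23 r2=0x2b r3=0x48  N=0 Z=0
after  2: r0=0x06 r1=0x23 r2=0x29 r3=0x48  N=0 Z=0
after  3: r0=0x06 r1=0x23 r2=0x23 r3=0x48  N=0 Z=0
after  4: r0=0x06 r1=0x02 r2=0x23 r3=0x48  N=0 Z=0
after  5: r0=0x06 r1=0x02 r2=0x23 r3=0x21  N=0 Z=0
-- IRQ taken; context saved, return-PC = 6 --
mismatch: r1: reported 0x03 vs actual 0x02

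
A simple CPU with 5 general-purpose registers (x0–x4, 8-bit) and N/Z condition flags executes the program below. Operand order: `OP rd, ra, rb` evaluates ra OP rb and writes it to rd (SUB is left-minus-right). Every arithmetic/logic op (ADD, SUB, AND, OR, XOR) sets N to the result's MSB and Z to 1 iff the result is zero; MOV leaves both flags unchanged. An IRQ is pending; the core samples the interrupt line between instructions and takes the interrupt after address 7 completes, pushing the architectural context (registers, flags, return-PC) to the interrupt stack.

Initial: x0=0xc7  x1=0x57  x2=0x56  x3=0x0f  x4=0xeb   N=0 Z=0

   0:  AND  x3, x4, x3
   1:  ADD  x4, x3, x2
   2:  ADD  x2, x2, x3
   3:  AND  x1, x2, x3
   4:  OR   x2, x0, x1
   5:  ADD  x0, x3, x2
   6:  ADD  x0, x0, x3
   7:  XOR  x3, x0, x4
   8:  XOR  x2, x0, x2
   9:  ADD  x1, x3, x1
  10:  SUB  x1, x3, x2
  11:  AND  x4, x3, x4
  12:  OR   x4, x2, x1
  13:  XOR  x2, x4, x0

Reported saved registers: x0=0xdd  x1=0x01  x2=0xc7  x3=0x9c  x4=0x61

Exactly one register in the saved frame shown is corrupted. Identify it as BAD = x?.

after  0: x0=0xc7 x1=0x57 x2=0x56 x3=0x0b x4=0xeb  N=0 Z=0
after  1: x0=0xc7 x1=0x57 x2=0x56 x3=0x0b x4=0x61  N=0 Z=0
after  2: x0=0xc7 x1=0x57 x2=0x61 x3=0x0b x4=0x61  N=0 Z=0
after  3: x0=0xc7 x1=0x01 x2=0x61 x3=0x0b x4=0x61  N=0 Z=0
after  4: x0=0xc7 x1=0x01 x2=0xc7 x3=0x0b x4=0x61  N=1 Z=0
after  5: x0=0xd2 x1=0x01 x2=0xc7 x3=0x0b x4=0x61  N=1 Z=0
after  6: x0=0xdd x1=0x01 x2=0xc7 x3=0x0b x4=0x61  N=1 Z=0
after  7: x0=0xdd x1=0x01 x2=0xc7 x3=0xbc x4=0x61  N=1 Z=0
-- IRQ taken; context saved, return-PC = 8 --
mismatch: x3: reported 0x9c vs actual 0xbc

BAD = x3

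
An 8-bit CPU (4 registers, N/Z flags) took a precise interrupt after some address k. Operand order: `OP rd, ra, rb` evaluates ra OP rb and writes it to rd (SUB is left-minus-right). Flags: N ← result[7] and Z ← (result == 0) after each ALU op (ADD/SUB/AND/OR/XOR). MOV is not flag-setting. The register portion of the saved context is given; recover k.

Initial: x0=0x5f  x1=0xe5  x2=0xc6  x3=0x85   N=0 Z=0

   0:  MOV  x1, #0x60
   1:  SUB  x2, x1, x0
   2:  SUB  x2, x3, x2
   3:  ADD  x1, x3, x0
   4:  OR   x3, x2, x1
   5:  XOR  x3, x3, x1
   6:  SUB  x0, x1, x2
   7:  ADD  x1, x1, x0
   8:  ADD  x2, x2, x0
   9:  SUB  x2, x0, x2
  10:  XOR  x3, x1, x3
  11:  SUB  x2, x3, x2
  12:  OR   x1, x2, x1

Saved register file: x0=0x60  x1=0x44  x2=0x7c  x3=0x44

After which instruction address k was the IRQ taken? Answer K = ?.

after  0: x0=0x5f x1=0x60 x2=0xc6 x3=0x85  N=0 Z=0
after  1: x0=0x5f x1=0x60 x2=0x01 x3=0x85  N=0 Z=0
after  2: x0=0x5f x1=0x60 x2=0x84 x3=0x85  N=1 Z=0
after  3: x0=0x5f x1=0xe4 x2=0x84 x3=0x85  N=1 Z=0
after  4: x0=0x5f x1=0xe4 x2=0x84 x3=0xe4  N=1 Z=0
after  5: x0=0x5f x1=0xe4 x2=0x84 x3=0x00  N=0 Z=1
after  6: x0=0x60 x1=0xe4 x2=0x84 x3=0x00  N=0 Z=0
after  7: x0=0x60 x1=0x44 x2=0x84 x3=0x00  N=0 Z=0
after  8: x0=0x60 x1=0x44 x2=0xe4 x3=0x00  N=1 Z=0
after  9: x0=0x60 x1=0x44 x2=0x7c x3=0x00  N=0 Z=0
after 10: x0=0x60 x1=0x44 x2=0x7c x3=0x44  N=0 Z=0
-- IRQ taken; context saved, return-PC = 11 --

K = 10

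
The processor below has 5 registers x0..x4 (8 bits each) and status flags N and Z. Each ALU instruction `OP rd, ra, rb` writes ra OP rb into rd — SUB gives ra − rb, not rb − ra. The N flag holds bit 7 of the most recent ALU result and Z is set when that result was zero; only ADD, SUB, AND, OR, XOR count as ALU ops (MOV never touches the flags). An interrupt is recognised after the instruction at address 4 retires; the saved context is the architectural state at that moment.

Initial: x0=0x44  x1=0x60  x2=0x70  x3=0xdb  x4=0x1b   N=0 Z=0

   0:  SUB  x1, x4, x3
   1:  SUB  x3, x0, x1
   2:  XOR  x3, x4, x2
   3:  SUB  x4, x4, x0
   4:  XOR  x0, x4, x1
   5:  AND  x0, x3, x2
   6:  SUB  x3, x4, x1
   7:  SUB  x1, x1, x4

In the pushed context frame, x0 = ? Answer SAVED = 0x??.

after  0: x0=0x44 x1=0x40 x2=0x70 x3=0xdb x4=0x1b  N=0 Z=0
after  1: x0=0x44 x1=0x40 x2=0x70 x3=0x04 x4=0x1b  N=0 Z=0
after  2: x0=0x44 x1=0x40 x2=0x70 x3=0x6b x4=0x1b  N=0 Z=0
after  3: x0=0x44 x1=0x40 x2=0x70 x3=0x6b x4=0xd7  N=1 Z=0
after  4: x0=0x97 x1=0x40 x2=0x70 x3=0x6b x4=0xd7  N=1 Z=0
-- IRQ taken; context saved, return-PC = 5 --

SAVED = 0x97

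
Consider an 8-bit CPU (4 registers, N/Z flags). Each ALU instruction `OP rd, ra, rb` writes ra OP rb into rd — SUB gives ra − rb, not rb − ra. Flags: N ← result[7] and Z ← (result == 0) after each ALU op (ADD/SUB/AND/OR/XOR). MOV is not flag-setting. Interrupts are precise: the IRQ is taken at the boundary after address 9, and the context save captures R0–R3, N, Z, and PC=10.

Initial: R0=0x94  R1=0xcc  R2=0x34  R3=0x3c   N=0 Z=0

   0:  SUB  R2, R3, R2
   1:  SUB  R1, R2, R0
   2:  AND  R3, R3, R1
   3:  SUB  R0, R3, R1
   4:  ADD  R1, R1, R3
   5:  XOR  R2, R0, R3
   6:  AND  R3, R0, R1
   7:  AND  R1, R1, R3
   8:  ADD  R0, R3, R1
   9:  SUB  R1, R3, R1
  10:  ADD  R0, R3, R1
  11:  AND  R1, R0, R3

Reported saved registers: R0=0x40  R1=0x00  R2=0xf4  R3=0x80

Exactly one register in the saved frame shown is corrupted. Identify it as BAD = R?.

BAD = R0

after  0: R0=0x94 R1=0xcc R2=0x08 R3=0x3c  N=0 Z=0
after  1: R0=0x94 R1=0x74 R2=0x08 R3=0x3c  N=0 Z=0
after  2: R0=0x94 R1=0x74 R2=0x08 R3=0x34  N=0 Z=0
after  3: R0=0xc0 R1=0x74 R2=0x08 R3=0x34  N=1 Z=0
after  4: R0=0xc0 R1=0xa8 R2=0x08 R3=0x34  N=1 Z=0
after  5: R0=0xc0 R1=0xa8 R2=0xf4 R3=0x34  N=1 Z=0
after  6: R0=0xc0 R1=0xa8 R2=0xf4 R3=0x80  N=1 Z=0
after  7: R0=0xc0 R1=0x80 R2=0xf4 R3=0x80  N=1 Z=0
after  8: R0=0x00 R1=0x80 R2=0xf4 R3=0x80  N=0 Z=1
after  9: R0=0x00 R1=0x00 R2=0xf4 R3=0x80  N=0 Z=1
-- IRQ taken; context saved, return-PC = 10 --
mismatch: R0: reported 0x40 vs actual 0x00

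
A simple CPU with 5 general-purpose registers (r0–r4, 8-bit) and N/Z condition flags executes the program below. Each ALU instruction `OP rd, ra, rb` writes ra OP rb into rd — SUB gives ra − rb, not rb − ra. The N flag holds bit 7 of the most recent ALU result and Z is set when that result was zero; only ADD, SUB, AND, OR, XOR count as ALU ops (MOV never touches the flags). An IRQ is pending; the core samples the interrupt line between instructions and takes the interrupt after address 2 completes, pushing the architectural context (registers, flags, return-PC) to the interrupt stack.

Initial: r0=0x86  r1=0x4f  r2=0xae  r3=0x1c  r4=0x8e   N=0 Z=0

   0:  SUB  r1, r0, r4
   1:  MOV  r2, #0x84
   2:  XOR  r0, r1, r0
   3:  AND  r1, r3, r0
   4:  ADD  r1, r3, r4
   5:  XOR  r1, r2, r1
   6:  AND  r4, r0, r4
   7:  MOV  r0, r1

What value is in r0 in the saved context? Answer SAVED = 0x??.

after  0: r0=0x86 r1=0xf8 r2=0xae r3=0x1c r4=0x8e  N=1 Z=0
after  1: r0=0x86 r1=0xf8 r2=0x84 r3=0x1c r4=0x8e  N=1 Z=0
after  2: r0=0x7e r1=0xf8 r2=0x84 r3=0x1c r4=0x8e  N=0 Z=0
-- IRQ taken; context saved, return-PC = 3 --

SAVED = 0x7e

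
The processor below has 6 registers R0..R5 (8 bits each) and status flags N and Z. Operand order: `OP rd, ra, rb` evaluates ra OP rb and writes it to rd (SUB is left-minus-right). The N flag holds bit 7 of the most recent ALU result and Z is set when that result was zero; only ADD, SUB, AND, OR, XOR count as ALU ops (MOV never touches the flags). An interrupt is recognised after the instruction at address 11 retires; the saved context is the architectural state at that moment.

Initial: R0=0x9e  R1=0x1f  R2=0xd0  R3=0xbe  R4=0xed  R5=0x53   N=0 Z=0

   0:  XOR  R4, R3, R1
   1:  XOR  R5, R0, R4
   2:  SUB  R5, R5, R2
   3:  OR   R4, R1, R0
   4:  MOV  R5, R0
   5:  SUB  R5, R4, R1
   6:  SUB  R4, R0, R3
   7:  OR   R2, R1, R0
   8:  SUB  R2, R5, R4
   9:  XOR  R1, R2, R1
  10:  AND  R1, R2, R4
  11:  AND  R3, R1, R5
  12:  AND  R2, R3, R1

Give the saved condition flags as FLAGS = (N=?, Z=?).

after  0: R0=0x9e R1=0x1f R2=0xd0 R3=0xbe R4=0xa1 R5=0x53  N=1 Z=0
after  1: R0=0x9e R1=0x1f R2=0xd0 R3=0xbe R4=0xa1 R5=0x3f  N=0 Z=0
after  2: R0=0x9e R1=0x1f R2=0xd0 R3=0xbe R4=0xa1 R5=0x6f  N=0 Z=0
after  3: R0=0x9e R1=0x1f R2=0xd0 R3=0xbe R4=0x9f R5=0x6f  N=1 Z=0
after  4: R0=0x9e R1=0x1f R2=0xd0 R3=0xbe R4=0x9f R5=0x9e  N=1 Z=0
after  5: R0=0x9e R1=0x1f R2=0xd0 R3=0xbe R4=0x9f R5=0x80  N=1 Z=0
after  6: R0=0x9e R1=0x1f R2=0xd0 R3=0xbe R4=0xe0 R5=0x80  N=1 Z=0
after  7: R0=0x9e R1=0x1f R2=0x9f R3=0xbe R4=0xe0 R5=0x80  N=1 Z=0
after  8: R0=0x9e R1=0x1f R2=0xa0 R3=0xbe R4=0xe0 R5=0x80  N=1 Z=0
after  9: R0=0x9e R1=0xbf R2=0xa0 R3=0xbe R4=0xe0 R5=0x80  N=1 Z=0
after 10: R0=0x9e R1=0xa0 R2=0xa0 R3=0xbe R4=0xe0 R5=0x80  N=1 Z=0
after 11: R0=0x9e R1=0xa0 R2=0xa0 R3=0x80 R4=0xe0 R5=0x80  N=1 Z=0
-- IRQ taken; context saved, return-PC = 12 --

FLAGS = (N=1, Z=0)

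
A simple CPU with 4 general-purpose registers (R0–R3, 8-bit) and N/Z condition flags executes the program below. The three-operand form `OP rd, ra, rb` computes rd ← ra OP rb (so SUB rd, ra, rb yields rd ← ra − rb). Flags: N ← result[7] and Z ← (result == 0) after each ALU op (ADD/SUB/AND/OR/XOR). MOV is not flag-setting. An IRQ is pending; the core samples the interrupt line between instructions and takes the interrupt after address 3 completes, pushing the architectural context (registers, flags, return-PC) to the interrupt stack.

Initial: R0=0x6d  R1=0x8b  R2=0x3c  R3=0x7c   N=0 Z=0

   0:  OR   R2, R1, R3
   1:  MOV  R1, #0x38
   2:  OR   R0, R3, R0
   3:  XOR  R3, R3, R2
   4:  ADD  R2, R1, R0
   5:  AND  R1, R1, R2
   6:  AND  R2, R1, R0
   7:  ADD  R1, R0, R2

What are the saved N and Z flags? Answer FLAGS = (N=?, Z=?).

FLAGS = (N=1, Z=0)

after  0: R0=0x6d R1=0x8b R2=0xff R3=0x7c  N=1 Z=0
after  1: R0=0x6d R1=0x38 R2=0xff R3=0x7c  N=1 Z=0
after  2: R0=0x7d R1=0x38 R2=0xff R3=0x7c  N=0 Z=0
after  3: R0=0x7d R1=0x38 R2=0xff R3=0x83  N=1 Z=0
-- IRQ taken; context saved, return-PC = 4 --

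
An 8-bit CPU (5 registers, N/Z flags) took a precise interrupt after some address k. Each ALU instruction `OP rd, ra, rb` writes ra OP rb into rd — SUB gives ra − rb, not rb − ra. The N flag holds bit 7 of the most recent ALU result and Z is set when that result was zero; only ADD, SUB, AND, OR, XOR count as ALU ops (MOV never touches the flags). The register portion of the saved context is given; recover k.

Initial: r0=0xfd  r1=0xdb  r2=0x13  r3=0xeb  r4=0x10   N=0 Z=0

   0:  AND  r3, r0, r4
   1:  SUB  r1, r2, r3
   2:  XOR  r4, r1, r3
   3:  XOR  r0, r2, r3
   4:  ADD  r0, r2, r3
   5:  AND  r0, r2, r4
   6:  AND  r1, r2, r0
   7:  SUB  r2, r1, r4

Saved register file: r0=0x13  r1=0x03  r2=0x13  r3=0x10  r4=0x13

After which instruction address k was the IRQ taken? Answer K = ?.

K = 5

after  0: r0=0xfd r1=0xdb r2=0x13 r3=0x10 r4=0x10  N=0 Z=0
after  1: r0=0xfd r1=0x03 r2=0x13 r3=0x10 r4=0x10  N=0 Z=0
after  2: r0=0xfd r1=0x03 r2=0x13 r3=0x10 r4=0x13  N=0 Z=0
after  3: r0=0x03 r1=0x03 r2=0x13 r3=0x10 r4=0x13  N=0 Z=0
after  4: r0=0x23 r1=0x03 r2=0x13 r3=0x10 r4=0x13  N=0 Z=0
after  5: r0=0x13 r1=0x03 r2=0x13 r3=0x10 r4=0x13  N=0 Z=0
-- IRQ taken; context saved, return-PC = 6 --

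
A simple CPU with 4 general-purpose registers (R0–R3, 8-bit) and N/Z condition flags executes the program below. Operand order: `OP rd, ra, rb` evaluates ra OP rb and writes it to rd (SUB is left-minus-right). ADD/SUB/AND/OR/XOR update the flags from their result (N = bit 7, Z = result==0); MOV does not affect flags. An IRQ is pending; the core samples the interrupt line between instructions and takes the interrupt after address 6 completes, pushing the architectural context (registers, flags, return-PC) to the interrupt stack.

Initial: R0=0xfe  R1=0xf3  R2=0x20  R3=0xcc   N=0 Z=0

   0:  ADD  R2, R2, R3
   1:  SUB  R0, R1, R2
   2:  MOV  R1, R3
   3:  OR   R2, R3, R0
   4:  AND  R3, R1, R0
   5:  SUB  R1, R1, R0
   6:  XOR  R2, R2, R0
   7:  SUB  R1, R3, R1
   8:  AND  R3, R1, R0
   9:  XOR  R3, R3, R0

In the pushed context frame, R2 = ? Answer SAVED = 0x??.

after  0: R0=0xfe R1=0xf3 R2=0xec R3=0xcc  N=1 Z=0
after  1: R0=0x07 R1=0xf3 R2=0xec R3=0xcc  N=0 Z=0
after  2: R0=0x07 R1=0xcc R2=0xec R3=0xcc  N=0 Z=0
after  3: R0=0x07 R1=0xcc R2=0xcf R3=0xcc  N=1 Z=0
after  4: R0=0x07 R1=0xcc R2=0xcf R3=0x04  N=0 Z=0
after  5: R0=0x07 R1=0xc5 R2=0xcf R3=0x04  N=1 Z=0
after  6: R0=0x07 R1=0xc5 R2=0xc8 R3=0x04  N=1 Z=0
-- IRQ taken; context saved, return-PC = 7 --

SAVED = 0xc8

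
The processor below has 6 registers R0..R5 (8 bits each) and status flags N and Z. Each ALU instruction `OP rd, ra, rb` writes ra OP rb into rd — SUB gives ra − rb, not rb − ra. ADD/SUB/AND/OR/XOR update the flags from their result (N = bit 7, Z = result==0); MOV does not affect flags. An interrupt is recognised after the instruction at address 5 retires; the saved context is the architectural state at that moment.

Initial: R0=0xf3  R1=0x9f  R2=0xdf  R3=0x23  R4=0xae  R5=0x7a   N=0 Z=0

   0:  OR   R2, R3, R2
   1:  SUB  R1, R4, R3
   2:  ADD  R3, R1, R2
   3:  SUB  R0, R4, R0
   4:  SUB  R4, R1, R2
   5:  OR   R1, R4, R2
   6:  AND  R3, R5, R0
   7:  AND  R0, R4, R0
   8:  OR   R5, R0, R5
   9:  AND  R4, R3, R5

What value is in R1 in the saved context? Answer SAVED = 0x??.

SAVED = 0xff

after  0: R0=0xf3 R1=0x9f R2=0xff R3=0x23 R4=0xae R5=0x7a  N=1 Z=0
after  1: R0=0xf3 R1=0x8b R2=0xff R3=0x23 R4=0xae R5=0x7a  N=1 Z=0
after  2: R0=0xf3 R1=0x8b R2=0xff R3=0x8a R4=0xae R5=0x7a  N=1 Z=0
after  3: R0=0xbb R1=0x8b R2=0xff R3=0x8a R4=0xae R5=0x7a  N=1 Z=0
after  4: R0=0xbb R1=0x8b R2=0xff R3=0x8a R4=0x8c R5=0x7a  N=1 Z=0
after  5: R0=0xbb R1=0xff R2=0xff R3=0x8a R4=0x8c R5=0x7a  N=1 Z=0
-- IRQ taken; context saved, return-PC = 6 --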